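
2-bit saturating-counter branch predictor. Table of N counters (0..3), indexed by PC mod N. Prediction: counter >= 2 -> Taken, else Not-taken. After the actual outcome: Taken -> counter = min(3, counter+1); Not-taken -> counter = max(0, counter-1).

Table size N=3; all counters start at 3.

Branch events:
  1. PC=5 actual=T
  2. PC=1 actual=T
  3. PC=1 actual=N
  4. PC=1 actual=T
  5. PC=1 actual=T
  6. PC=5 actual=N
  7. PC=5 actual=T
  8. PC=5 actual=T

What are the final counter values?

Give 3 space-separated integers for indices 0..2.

Answer: 3 3 3

Derivation:
Ev 1: PC=5 idx=2 pred=T actual=T -> ctr[2]=3
Ev 2: PC=1 idx=1 pred=T actual=T -> ctr[1]=3
Ev 3: PC=1 idx=1 pred=T actual=N -> ctr[1]=2
Ev 4: PC=1 idx=1 pred=T actual=T -> ctr[1]=3
Ev 5: PC=1 idx=1 pred=T actual=T -> ctr[1]=3
Ev 6: PC=5 idx=2 pred=T actual=N -> ctr[2]=2
Ev 7: PC=5 idx=2 pred=T actual=T -> ctr[2]=3
Ev 8: PC=5 idx=2 pred=T actual=T -> ctr[2]=3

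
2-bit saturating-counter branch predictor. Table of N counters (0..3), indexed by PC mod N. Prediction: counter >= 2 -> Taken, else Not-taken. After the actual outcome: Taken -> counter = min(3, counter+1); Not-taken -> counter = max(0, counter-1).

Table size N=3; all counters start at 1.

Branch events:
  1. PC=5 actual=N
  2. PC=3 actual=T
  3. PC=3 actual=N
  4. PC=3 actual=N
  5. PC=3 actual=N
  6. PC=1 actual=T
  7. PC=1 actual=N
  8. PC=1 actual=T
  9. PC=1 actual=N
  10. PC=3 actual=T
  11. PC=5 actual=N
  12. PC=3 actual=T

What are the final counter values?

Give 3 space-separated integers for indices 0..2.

Ev 1: PC=5 idx=2 pred=N actual=N -> ctr[2]=0
Ev 2: PC=3 idx=0 pred=N actual=T -> ctr[0]=2
Ev 3: PC=3 idx=0 pred=T actual=N -> ctr[0]=1
Ev 4: PC=3 idx=0 pred=N actual=N -> ctr[0]=0
Ev 5: PC=3 idx=0 pred=N actual=N -> ctr[0]=0
Ev 6: PC=1 idx=1 pred=N actual=T -> ctr[1]=2
Ev 7: PC=1 idx=1 pred=T actual=N -> ctr[1]=1
Ev 8: PC=1 idx=1 pred=N actual=T -> ctr[1]=2
Ev 9: PC=1 idx=1 pred=T actual=N -> ctr[1]=1
Ev 10: PC=3 idx=0 pred=N actual=T -> ctr[0]=1
Ev 11: PC=5 idx=2 pred=N actual=N -> ctr[2]=0
Ev 12: PC=3 idx=0 pred=N actual=T -> ctr[0]=2

Answer: 2 1 0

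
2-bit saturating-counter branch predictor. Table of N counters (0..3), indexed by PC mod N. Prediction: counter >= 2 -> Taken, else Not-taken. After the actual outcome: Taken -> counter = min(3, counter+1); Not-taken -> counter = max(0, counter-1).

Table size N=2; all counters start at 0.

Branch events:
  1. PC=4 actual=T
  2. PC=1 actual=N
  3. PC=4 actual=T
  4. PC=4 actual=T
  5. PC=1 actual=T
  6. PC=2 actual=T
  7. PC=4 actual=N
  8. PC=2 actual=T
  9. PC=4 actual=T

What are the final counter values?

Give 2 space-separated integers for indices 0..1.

Ev 1: PC=4 idx=0 pred=N actual=T -> ctr[0]=1
Ev 2: PC=1 idx=1 pred=N actual=N -> ctr[1]=0
Ev 3: PC=4 idx=0 pred=N actual=T -> ctr[0]=2
Ev 4: PC=4 idx=0 pred=T actual=T -> ctr[0]=3
Ev 5: PC=1 idx=1 pred=N actual=T -> ctr[1]=1
Ev 6: PC=2 idx=0 pred=T actual=T -> ctr[0]=3
Ev 7: PC=4 idx=0 pred=T actual=N -> ctr[0]=2
Ev 8: PC=2 idx=0 pred=T actual=T -> ctr[0]=3
Ev 9: PC=4 idx=0 pred=T actual=T -> ctr[0]=3

Answer: 3 1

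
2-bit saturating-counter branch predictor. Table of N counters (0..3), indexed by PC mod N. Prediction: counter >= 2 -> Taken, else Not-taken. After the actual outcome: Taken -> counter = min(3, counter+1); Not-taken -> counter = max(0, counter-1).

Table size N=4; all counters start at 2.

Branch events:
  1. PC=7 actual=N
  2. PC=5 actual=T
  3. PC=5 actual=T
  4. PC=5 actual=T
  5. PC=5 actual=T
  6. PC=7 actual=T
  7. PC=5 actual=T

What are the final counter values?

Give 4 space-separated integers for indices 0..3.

Ev 1: PC=7 idx=3 pred=T actual=N -> ctr[3]=1
Ev 2: PC=5 idx=1 pred=T actual=T -> ctr[1]=3
Ev 3: PC=5 idx=1 pred=T actual=T -> ctr[1]=3
Ev 4: PC=5 idx=1 pred=T actual=T -> ctr[1]=3
Ev 5: PC=5 idx=1 pred=T actual=T -> ctr[1]=3
Ev 6: PC=7 idx=3 pred=N actual=T -> ctr[3]=2
Ev 7: PC=5 idx=1 pred=T actual=T -> ctr[1]=3

Answer: 2 3 2 2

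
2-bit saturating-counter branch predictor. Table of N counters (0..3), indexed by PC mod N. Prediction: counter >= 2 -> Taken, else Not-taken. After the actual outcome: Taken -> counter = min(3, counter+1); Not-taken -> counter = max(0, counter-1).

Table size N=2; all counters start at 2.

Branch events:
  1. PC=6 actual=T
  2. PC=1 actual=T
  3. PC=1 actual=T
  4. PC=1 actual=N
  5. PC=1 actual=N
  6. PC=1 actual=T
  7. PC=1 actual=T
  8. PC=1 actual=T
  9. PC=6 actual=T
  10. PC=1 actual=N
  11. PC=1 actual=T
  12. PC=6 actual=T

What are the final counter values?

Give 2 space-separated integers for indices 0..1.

Ev 1: PC=6 idx=0 pred=T actual=T -> ctr[0]=3
Ev 2: PC=1 idx=1 pred=T actual=T -> ctr[1]=3
Ev 3: PC=1 idx=1 pred=T actual=T -> ctr[1]=3
Ev 4: PC=1 idx=1 pred=T actual=N -> ctr[1]=2
Ev 5: PC=1 idx=1 pred=T actual=N -> ctr[1]=1
Ev 6: PC=1 idx=1 pred=N actual=T -> ctr[1]=2
Ev 7: PC=1 idx=1 pred=T actual=T -> ctr[1]=3
Ev 8: PC=1 idx=1 pred=T actual=T -> ctr[1]=3
Ev 9: PC=6 idx=0 pred=T actual=T -> ctr[0]=3
Ev 10: PC=1 idx=1 pred=T actual=N -> ctr[1]=2
Ev 11: PC=1 idx=1 pred=T actual=T -> ctr[1]=3
Ev 12: PC=6 idx=0 pred=T actual=T -> ctr[0]=3

Answer: 3 3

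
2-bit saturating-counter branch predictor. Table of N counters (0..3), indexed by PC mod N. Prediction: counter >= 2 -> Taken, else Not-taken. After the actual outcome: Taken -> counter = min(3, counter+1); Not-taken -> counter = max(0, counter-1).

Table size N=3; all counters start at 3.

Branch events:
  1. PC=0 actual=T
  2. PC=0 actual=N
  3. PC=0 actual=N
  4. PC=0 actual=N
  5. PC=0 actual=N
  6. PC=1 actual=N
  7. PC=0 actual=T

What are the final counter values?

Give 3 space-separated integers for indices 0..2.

Answer: 1 2 3

Derivation:
Ev 1: PC=0 idx=0 pred=T actual=T -> ctr[0]=3
Ev 2: PC=0 idx=0 pred=T actual=N -> ctr[0]=2
Ev 3: PC=0 idx=0 pred=T actual=N -> ctr[0]=1
Ev 4: PC=0 idx=0 pred=N actual=N -> ctr[0]=0
Ev 5: PC=0 idx=0 pred=N actual=N -> ctr[0]=0
Ev 6: PC=1 idx=1 pred=T actual=N -> ctr[1]=2
Ev 7: PC=0 idx=0 pred=N actual=T -> ctr[0]=1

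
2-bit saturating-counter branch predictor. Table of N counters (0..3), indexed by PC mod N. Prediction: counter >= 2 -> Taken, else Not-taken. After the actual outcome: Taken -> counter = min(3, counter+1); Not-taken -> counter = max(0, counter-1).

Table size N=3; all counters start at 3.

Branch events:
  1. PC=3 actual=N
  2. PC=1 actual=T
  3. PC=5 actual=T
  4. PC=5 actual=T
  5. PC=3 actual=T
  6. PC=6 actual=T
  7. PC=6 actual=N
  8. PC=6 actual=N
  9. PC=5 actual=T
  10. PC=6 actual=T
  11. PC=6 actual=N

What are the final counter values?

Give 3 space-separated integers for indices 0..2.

Answer: 1 3 3

Derivation:
Ev 1: PC=3 idx=0 pred=T actual=N -> ctr[0]=2
Ev 2: PC=1 idx=1 pred=T actual=T -> ctr[1]=3
Ev 3: PC=5 idx=2 pred=T actual=T -> ctr[2]=3
Ev 4: PC=5 idx=2 pred=T actual=T -> ctr[2]=3
Ev 5: PC=3 idx=0 pred=T actual=T -> ctr[0]=3
Ev 6: PC=6 idx=0 pred=T actual=T -> ctr[0]=3
Ev 7: PC=6 idx=0 pred=T actual=N -> ctr[0]=2
Ev 8: PC=6 idx=0 pred=T actual=N -> ctr[0]=1
Ev 9: PC=5 idx=2 pred=T actual=T -> ctr[2]=3
Ev 10: PC=6 idx=0 pred=N actual=T -> ctr[0]=2
Ev 11: PC=6 idx=0 pred=T actual=N -> ctr[0]=1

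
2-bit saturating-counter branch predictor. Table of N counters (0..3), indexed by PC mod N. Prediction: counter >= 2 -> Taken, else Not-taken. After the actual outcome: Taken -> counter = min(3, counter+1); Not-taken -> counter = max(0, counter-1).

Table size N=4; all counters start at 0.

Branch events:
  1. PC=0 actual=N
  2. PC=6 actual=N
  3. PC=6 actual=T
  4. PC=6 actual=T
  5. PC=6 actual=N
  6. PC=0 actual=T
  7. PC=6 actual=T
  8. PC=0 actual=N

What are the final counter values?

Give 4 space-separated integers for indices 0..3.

Answer: 0 0 2 0

Derivation:
Ev 1: PC=0 idx=0 pred=N actual=N -> ctr[0]=0
Ev 2: PC=6 idx=2 pred=N actual=N -> ctr[2]=0
Ev 3: PC=6 idx=2 pred=N actual=T -> ctr[2]=1
Ev 4: PC=6 idx=2 pred=N actual=T -> ctr[2]=2
Ev 5: PC=6 idx=2 pred=T actual=N -> ctr[2]=1
Ev 6: PC=0 idx=0 pred=N actual=T -> ctr[0]=1
Ev 7: PC=6 idx=2 pred=N actual=T -> ctr[2]=2
Ev 8: PC=0 idx=0 pred=N actual=N -> ctr[0]=0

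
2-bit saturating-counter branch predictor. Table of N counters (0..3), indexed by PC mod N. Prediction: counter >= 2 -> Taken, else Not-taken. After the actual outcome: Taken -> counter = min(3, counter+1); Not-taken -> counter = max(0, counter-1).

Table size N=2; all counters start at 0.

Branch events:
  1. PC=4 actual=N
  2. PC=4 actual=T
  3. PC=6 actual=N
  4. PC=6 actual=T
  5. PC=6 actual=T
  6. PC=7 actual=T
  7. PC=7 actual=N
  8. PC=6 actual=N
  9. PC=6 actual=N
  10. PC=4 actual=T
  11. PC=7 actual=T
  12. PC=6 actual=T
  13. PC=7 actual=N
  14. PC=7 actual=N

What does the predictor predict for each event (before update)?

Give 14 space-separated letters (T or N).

Ev 1: PC=4 idx=0 pred=N actual=N -> ctr[0]=0
Ev 2: PC=4 idx=0 pred=N actual=T -> ctr[0]=1
Ev 3: PC=6 idx=0 pred=N actual=N -> ctr[0]=0
Ev 4: PC=6 idx=0 pred=N actual=T -> ctr[0]=1
Ev 5: PC=6 idx=0 pred=N actual=T -> ctr[0]=2
Ev 6: PC=7 idx=1 pred=N actual=T -> ctr[1]=1
Ev 7: PC=7 idx=1 pred=N actual=N -> ctr[1]=0
Ev 8: PC=6 idx=0 pred=T actual=N -> ctr[0]=1
Ev 9: PC=6 idx=0 pred=N actual=N -> ctr[0]=0
Ev 10: PC=4 idx=0 pred=N actual=T -> ctr[0]=1
Ev 11: PC=7 idx=1 pred=N actual=T -> ctr[1]=1
Ev 12: PC=6 idx=0 pred=N actual=T -> ctr[0]=2
Ev 13: PC=7 idx=1 pred=N actual=N -> ctr[1]=0
Ev 14: PC=7 idx=1 pred=N actual=N -> ctr[1]=0

Answer: N N N N N N N T N N N N N N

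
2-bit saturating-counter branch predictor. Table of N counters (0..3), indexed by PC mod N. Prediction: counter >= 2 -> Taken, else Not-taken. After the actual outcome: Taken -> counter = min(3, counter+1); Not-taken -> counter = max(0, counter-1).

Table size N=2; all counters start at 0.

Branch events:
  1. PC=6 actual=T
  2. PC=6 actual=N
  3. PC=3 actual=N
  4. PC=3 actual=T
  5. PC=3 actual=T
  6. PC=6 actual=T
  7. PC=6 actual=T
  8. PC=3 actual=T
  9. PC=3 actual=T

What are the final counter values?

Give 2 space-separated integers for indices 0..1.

Ev 1: PC=6 idx=0 pred=N actual=T -> ctr[0]=1
Ev 2: PC=6 idx=0 pred=N actual=N -> ctr[0]=0
Ev 3: PC=3 idx=1 pred=N actual=N -> ctr[1]=0
Ev 4: PC=3 idx=1 pred=N actual=T -> ctr[1]=1
Ev 5: PC=3 idx=1 pred=N actual=T -> ctr[1]=2
Ev 6: PC=6 idx=0 pred=N actual=T -> ctr[0]=1
Ev 7: PC=6 idx=0 pred=N actual=T -> ctr[0]=2
Ev 8: PC=3 idx=1 pred=T actual=T -> ctr[1]=3
Ev 9: PC=3 idx=1 pred=T actual=T -> ctr[1]=3

Answer: 2 3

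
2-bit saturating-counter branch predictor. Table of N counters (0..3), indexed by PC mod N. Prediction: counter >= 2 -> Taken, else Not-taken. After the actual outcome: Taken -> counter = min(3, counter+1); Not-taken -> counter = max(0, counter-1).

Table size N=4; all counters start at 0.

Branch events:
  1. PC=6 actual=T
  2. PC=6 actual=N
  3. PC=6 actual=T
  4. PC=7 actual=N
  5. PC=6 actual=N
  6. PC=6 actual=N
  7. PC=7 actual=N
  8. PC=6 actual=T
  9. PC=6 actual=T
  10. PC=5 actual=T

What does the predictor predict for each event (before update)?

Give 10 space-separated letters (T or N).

Answer: N N N N N N N N N N

Derivation:
Ev 1: PC=6 idx=2 pred=N actual=T -> ctr[2]=1
Ev 2: PC=6 idx=2 pred=N actual=N -> ctr[2]=0
Ev 3: PC=6 idx=2 pred=N actual=T -> ctr[2]=1
Ev 4: PC=7 idx=3 pred=N actual=N -> ctr[3]=0
Ev 5: PC=6 idx=2 pred=N actual=N -> ctr[2]=0
Ev 6: PC=6 idx=2 pred=N actual=N -> ctr[2]=0
Ev 7: PC=7 idx=3 pred=N actual=N -> ctr[3]=0
Ev 8: PC=6 idx=2 pred=N actual=T -> ctr[2]=1
Ev 9: PC=6 idx=2 pred=N actual=T -> ctr[2]=2
Ev 10: PC=5 idx=1 pred=N actual=T -> ctr[1]=1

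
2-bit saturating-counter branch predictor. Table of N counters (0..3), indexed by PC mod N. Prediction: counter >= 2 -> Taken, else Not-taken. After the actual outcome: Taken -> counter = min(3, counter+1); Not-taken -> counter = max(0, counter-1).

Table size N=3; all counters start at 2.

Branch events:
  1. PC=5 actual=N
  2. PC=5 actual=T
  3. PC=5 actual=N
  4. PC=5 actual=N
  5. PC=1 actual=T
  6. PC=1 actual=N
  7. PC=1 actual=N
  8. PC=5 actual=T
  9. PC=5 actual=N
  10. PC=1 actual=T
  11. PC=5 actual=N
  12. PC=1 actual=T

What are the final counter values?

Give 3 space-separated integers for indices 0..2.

Ev 1: PC=5 idx=2 pred=T actual=N -> ctr[2]=1
Ev 2: PC=5 idx=2 pred=N actual=T -> ctr[2]=2
Ev 3: PC=5 idx=2 pred=T actual=N -> ctr[2]=1
Ev 4: PC=5 idx=2 pred=N actual=N -> ctr[2]=0
Ev 5: PC=1 idx=1 pred=T actual=T -> ctr[1]=3
Ev 6: PC=1 idx=1 pred=T actual=N -> ctr[1]=2
Ev 7: PC=1 idx=1 pred=T actual=N -> ctr[1]=1
Ev 8: PC=5 idx=2 pred=N actual=T -> ctr[2]=1
Ev 9: PC=5 idx=2 pred=N actual=N -> ctr[2]=0
Ev 10: PC=1 idx=1 pred=N actual=T -> ctr[1]=2
Ev 11: PC=5 idx=2 pred=N actual=N -> ctr[2]=0
Ev 12: PC=1 idx=1 pred=T actual=T -> ctr[1]=3

Answer: 2 3 0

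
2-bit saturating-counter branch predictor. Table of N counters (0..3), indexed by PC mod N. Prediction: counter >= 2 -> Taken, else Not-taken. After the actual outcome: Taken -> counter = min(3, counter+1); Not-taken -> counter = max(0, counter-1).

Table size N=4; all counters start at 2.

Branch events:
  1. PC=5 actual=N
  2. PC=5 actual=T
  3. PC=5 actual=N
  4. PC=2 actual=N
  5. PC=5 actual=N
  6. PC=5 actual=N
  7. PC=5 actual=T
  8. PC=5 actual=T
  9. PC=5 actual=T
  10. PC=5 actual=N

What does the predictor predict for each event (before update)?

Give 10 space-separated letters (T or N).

Ev 1: PC=5 idx=1 pred=T actual=N -> ctr[1]=1
Ev 2: PC=5 idx=1 pred=N actual=T -> ctr[1]=2
Ev 3: PC=5 idx=1 pred=T actual=N -> ctr[1]=1
Ev 4: PC=2 idx=2 pred=T actual=N -> ctr[2]=1
Ev 5: PC=5 idx=1 pred=N actual=N -> ctr[1]=0
Ev 6: PC=5 idx=1 pred=N actual=N -> ctr[1]=0
Ev 7: PC=5 idx=1 pred=N actual=T -> ctr[1]=1
Ev 8: PC=5 idx=1 pred=N actual=T -> ctr[1]=2
Ev 9: PC=5 idx=1 pred=T actual=T -> ctr[1]=3
Ev 10: PC=5 idx=1 pred=T actual=N -> ctr[1]=2

Answer: T N T T N N N N T T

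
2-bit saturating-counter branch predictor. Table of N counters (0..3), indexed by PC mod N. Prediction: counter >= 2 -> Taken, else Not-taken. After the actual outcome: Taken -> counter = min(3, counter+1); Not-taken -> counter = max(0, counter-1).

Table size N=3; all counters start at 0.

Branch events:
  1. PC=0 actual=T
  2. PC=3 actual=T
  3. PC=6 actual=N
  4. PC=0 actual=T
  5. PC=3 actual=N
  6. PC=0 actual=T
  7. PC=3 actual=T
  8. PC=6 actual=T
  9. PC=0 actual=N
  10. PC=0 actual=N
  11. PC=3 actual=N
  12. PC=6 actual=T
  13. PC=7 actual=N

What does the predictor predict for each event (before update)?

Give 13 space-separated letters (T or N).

Answer: N N T N T N T T T T N N N

Derivation:
Ev 1: PC=0 idx=0 pred=N actual=T -> ctr[0]=1
Ev 2: PC=3 idx=0 pred=N actual=T -> ctr[0]=2
Ev 3: PC=6 idx=0 pred=T actual=N -> ctr[0]=1
Ev 4: PC=0 idx=0 pred=N actual=T -> ctr[0]=2
Ev 5: PC=3 idx=0 pred=T actual=N -> ctr[0]=1
Ev 6: PC=0 idx=0 pred=N actual=T -> ctr[0]=2
Ev 7: PC=3 idx=0 pred=T actual=T -> ctr[0]=3
Ev 8: PC=6 idx=0 pred=T actual=T -> ctr[0]=3
Ev 9: PC=0 idx=0 pred=T actual=N -> ctr[0]=2
Ev 10: PC=0 idx=0 pred=T actual=N -> ctr[0]=1
Ev 11: PC=3 idx=0 pred=N actual=N -> ctr[0]=0
Ev 12: PC=6 idx=0 pred=N actual=T -> ctr[0]=1
Ev 13: PC=7 idx=1 pred=N actual=N -> ctr[1]=0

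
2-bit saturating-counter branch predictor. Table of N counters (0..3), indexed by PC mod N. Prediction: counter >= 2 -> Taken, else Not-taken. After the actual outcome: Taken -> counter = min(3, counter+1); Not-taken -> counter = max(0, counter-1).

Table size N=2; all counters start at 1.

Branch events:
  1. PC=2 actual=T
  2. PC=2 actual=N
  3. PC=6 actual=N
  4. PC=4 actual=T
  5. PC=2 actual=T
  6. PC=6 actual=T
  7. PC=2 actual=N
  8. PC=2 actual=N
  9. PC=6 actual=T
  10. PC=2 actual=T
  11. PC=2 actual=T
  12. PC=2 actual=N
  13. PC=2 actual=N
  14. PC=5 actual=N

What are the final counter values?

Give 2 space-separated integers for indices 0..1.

Ev 1: PC=2 idx=0 pred=N actual=T -> ctr[0]=2
Ev 2: PC=2 idx=0 pred=T actual=N -> ctr[0]=1
Ev 3: PC=6 idx=0 pred=N actual=N -> ctr[0]=0
Ev 4: PC=4 idx=0 pred=N actual=T -> ctr[0]=1
Ev 5: PC=2 idx=0 pred=N actual=T -> ctr[0]=2
Ev 6: PC=6 idx=0 pred=T actual=T -> ctr[0]=3
Ev 7: PC=2 idx=0 pred=T actual=N -> ctr[0]=2
Ev 8: PC=2 idx=0 pred=T actual=N -> ctr[0]=1
Ev 9: PC=6 idx=0 pred=N actual=T -> ctr[0]=2
Ev 10: PC=2 idx=0 pred=T actual=T -> ctr[0]=3
Ev 11: PC=2 idx=0 pred=T actual=T -> ctr[0]=3
Ev 12: PC=2 idx=0 pred=T actual=N -> ctr[0]=2
Ev 13: PC=2 idx=0 pred=T actual=N -> ctr[0]=1
Ev 14: PC=5 idx=1 pred=N actual=N -> ctr[1]=0

Answer: 1 0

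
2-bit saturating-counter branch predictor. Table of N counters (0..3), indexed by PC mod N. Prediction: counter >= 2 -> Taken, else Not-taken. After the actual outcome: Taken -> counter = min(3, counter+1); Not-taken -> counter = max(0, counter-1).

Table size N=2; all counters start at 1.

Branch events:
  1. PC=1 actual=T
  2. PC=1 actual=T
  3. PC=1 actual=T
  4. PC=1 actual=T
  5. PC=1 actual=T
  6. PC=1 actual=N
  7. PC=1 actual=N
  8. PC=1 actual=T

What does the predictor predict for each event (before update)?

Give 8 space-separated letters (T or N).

Ev 1: PC=1 idx=1 pred=N actual=T -> ctr[1]=2
Ev 2: PC=1 idx=1 pred=T actual=T -> ctr[1]=3
Ev 3: PC=1 idx=1 pred=T actual=T -> ctr[1]=3
Ev 4: PC=1 idx=1 pred=T actual=T -> ctr[1]=3
Ev 5: PC=1 idx=1 pred=T actual=T -> ctr[1]=3
Ev 6: PC=1 idx=1 pred=T actual=N -> ctr[1]=2
Ev 7: PC=1 idx=1 pred=T actual=N -> ctr[1]=1
Ev 8: PC=1 idx=1 pred=N actual=T -> ctr[1]=2

Answer: N T T T T T T N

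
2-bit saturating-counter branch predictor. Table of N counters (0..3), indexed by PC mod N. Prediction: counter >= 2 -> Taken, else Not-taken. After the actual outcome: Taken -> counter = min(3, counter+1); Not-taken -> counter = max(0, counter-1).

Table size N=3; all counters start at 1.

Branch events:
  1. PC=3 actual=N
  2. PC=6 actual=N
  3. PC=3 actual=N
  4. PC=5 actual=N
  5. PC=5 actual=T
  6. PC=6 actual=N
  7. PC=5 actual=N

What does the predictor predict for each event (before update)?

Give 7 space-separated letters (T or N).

Ev 1: PC=3 idx=0 pred=N actual=N -> ctr[0]=0
Ev 2: PC=6 idx=0 pred=N actual=N -> ctr[0]=0
Ev 3: PC=3 idx=0 pred=N actual=N -> ctr[0]=0
Ev 4: PC=5 idx=2 pred=N actual=N -> ctr[2]=0
Ev 5: PC=5 idx=2 pred=N actual=T -> ctr[2]=1
Ev 6: PC=6 idx=0 pred=N actual=N -> ctr[0]=0
Ev 7: PC=5 idx=2 pred=N actual=N -> ctr[2]=0

Answer: N N N N N N N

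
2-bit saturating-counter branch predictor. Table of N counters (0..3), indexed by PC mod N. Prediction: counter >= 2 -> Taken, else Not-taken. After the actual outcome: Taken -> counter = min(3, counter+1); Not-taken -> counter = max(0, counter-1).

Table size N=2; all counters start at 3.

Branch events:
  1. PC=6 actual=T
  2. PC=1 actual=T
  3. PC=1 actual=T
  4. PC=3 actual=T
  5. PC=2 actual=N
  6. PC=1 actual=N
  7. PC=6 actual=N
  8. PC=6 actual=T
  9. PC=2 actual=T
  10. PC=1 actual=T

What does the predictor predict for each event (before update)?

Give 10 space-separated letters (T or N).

Answer: T T T T T T T N T T

Derivation:
Ev 1: PC=6 idx=0 pred=T actual=T -> ctr[0]=3
Ev 2: PC=1 idx=1 pred=T actual=T -> ctr[1]=3
Ev 3: PC=1 idx=1 pred=T actual=T -> ctr[1]=3
Ev 4: PC=3 idx=1 pred=T actual=T -> ctr[1]=3
Ev 5: PC=2 idx=0 pred=T actual=N -> ctr[0]=2
Ev 6: PC=1 idx=1 pred=T actual=N -> ctr[1]=2
Ev 7: PC=6 idx=0 pred=T actual=N -> ctr[0]=1
Ev 8: PC=6 idx=0 pred=N actual=T -> ctr[0]=2
Ev 9: PC=2 idx=0 pred=T actual=T -> ctr[0]=3
Ev 10: PC=1 idx=1 pred=T actual=T -> ctr[1]=3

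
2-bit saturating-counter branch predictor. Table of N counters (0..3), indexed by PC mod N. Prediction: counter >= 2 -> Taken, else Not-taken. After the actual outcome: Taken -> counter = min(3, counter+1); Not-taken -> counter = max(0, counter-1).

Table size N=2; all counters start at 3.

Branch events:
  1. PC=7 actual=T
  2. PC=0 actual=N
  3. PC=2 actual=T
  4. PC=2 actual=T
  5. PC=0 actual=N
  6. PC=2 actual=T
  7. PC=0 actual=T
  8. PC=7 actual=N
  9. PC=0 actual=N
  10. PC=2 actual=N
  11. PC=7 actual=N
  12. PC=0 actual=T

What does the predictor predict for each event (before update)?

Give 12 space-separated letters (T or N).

Answer: T T T T T T T T T T T N

Derivation:
Ev 1: PC=7 idx=1 pred=T actual=T -> ctr[1]=3
Ev 2: PC=0 idx=0 pred=T actual=N -> ctr[0]=2
Ev 3: PC=2 idx=0 pred=T actual=T -> ctr[0]=3
Ev 4: PC=2 idx=0 pred=T actual=T -> ctr[0]=3
Ev 5: PC=0 idx=0 pred=T actual=N -> ctr[0]=2
Ev 6: PC=2 idx=0 pred=T actual=T -> ctr[0]=3
Ev 7: PC=0 idx=0 pred=T actual=T -> ctr[0]=3
Ev 8: PC=7 idx=1 pred=T actual=N -> ctr[1]=2
Ev 9: PC=0 idx=0 pred=T actual=N -> ctr[0]=2
Ev 10: PC=2 idx=0 pred=T actual=N -> ctr[0]=1
Ev 11: PC=7 idx=1 pred=T actual=N -> ctr[1]=1
Ev 12: PC=0 idx=0 pred=N actual=T -> ctr[0]=2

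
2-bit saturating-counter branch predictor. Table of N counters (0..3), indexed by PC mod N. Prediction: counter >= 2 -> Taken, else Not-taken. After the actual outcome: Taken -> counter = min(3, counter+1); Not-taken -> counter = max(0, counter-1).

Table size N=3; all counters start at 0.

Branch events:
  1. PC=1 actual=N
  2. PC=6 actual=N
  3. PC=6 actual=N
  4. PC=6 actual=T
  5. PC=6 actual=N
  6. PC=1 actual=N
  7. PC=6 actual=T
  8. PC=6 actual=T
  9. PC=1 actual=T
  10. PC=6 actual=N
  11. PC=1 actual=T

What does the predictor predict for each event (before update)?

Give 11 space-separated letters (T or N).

Ev 1: PC=1 idx=1 pred=N actual=N -> ctr[1]=0
Ev 2: PC=6 idx=0 pred=N actual=N -> ctr[0]=0
Ev 3: PC=6 idx=0 pred=N actual=N -> ctr[0]=0
Ev 4: PC=6 idx=0 pred=N actual=T -> ctr[0]=1
Ev 5: PC=6 idx=0 pred=N actual=N -> ctr[0]=0
Ev 6: PC=1 idx=1 pred=N actual=N -> ctr[1]=0
Ev 7: PC=6 idx=0 pred=N actual=T -> ctr[0]=1
Ev 8: PC=6 idx=0 pred=N actual=T -> ctr[0]=2
Ev 9: PC=1 idx=1 pred=N actual=T -> ctr[1]=1
Ev 10: PC=6 idx=0 pred=T actual=N -> ctr[0]=1
Ev 11: PC=1 idx=1 pred=N actual=T -> ctr[1]=2

Answer: N N N N N N N N N T N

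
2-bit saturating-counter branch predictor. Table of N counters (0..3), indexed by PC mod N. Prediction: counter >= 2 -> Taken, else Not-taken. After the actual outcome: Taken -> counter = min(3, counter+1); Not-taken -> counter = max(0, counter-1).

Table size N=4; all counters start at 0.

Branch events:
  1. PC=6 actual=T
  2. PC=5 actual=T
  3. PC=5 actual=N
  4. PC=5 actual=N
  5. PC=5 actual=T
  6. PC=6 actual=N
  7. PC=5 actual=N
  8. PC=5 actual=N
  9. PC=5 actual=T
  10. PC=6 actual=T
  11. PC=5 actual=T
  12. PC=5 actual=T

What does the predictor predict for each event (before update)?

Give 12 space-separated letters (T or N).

Ev 1: PC=6 idx=2 pred=N actual=T -> ctr[2]=1
Ev 2: PC=5 idx=1 pred=N actual=T -> ctr[1]=1
Ev 3: PC=5 idx=1 pred=N actual=N -> ctr[1]=0
Ev 4: PC=5 idx=1 pred=N actual=N -> ctr[1]=0
Ev 5: PC=5 idx=1 pred=N actual=T -> ctr[1]=1
Ev 6: PC=6 idx=2 pred=N actual=N -> ctr[2]=0
Ev 7: PC=5 idx=1 pred=N actual=N -> ctr[1]=0
Ev 8: PC=5 idx=1 pred=N actual=N -> ctr[1]=0
Ev 9: PC=5 idx=1 pred=N actual=T -> ctr[1]=1
Ev 10: PC=6 idx=2 pred=N actual=T -> ctr[2]=1
Ev 11: PC=5 idx=1 pred=N actual=T -> ctr[1]=2
Ev 12: PC=5 idx=1 pred=T actual=T -> ctr[1]=3

Answer: N N N N N N N N N N N T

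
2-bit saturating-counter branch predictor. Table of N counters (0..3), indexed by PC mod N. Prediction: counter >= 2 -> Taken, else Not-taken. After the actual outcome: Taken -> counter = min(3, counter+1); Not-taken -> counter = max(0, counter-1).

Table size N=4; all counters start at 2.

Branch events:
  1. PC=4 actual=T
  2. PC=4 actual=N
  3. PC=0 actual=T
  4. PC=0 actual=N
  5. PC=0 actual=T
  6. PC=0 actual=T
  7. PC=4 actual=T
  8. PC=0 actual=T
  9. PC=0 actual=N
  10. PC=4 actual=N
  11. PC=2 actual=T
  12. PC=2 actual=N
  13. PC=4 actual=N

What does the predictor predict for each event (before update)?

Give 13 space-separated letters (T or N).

Ev 1: PC=4 idx=0 pred=T actual=T -> ctr[0]=3
Ev 2: PC=4 idx=0 pred=T actual=N -> ctr[0]=2
Ev 3: PC=0 idx=0 pred=T actual=T -> ctr[0]=3
Ev 4: PC=0 idx=0 pred=T actual=N -> ctr[0]=2
Ev 5: PC=0 idx=0 pred=T actual=T -> ctr[0]=3
Ev 6: PC=0 idx=0 pred=T actual=T -> ctr[0]=3
Ev 7: PC=4 idx=0 pred=T actual=T -> ctr[0]=3
Ev 8: PC=0 idx=0 pred=T actual=T -> ctr[0]=3
Ev 9: PC=0 idx=0 pred=T actual=N -> ctr[0]=2
Ev 10: PC=4 idx=0 pred=T actual=N -> ctr[0]=1
Ev 11: PC=2 idx=2 pred=T actual=T -> ctr[2]=3
Ev 12: PC=2 idx=2 pred=T actual=N -> ctr[2]=2
Ev 13: PC=4 idx=0 pred=N actual=N -> ctr[0]=0

Answer: T T T T T T T T T T T T N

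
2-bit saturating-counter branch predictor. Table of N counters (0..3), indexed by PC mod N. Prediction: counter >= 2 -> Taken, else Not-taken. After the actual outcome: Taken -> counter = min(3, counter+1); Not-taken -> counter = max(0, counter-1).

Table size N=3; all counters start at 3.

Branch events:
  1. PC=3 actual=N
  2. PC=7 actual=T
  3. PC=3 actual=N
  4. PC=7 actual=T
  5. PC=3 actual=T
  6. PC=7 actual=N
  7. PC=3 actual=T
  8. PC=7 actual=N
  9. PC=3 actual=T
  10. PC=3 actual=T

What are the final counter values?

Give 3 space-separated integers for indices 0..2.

Ev 1: PC=3 idx=0 pred=T actual=N -> ctr[0]=2
Ev 2: PC=7 idx=1 pred=T actual=T -> ctr[1]=3
Ev 3: PC=3 idx=0 pred=T actual=N -> ctr[0]=1
Ev 4: PC=7 idx=1 pred=T actual=T -> ctr[1]=3
Ev 5: PC=3 idx=0 pred=N actual=T -> ctr[0]=2
Ev 6: PC=7 idx=1 pred=T actual=N -> ctr[1]=2
Ev 7: PC=3 idx=0 pred=T actual=T -> ctr[0]=3
Ev 8: PC=7 idx=1 pred=T actual=N -> ctr[1]=1
Ev 9: PC=3 idx=0 pred=T actual=T -> ctr[0]=3
Ev 10: PC=3 idx=0 pred=T actual=T -> ctr[0]=3

Answer: 3 1 3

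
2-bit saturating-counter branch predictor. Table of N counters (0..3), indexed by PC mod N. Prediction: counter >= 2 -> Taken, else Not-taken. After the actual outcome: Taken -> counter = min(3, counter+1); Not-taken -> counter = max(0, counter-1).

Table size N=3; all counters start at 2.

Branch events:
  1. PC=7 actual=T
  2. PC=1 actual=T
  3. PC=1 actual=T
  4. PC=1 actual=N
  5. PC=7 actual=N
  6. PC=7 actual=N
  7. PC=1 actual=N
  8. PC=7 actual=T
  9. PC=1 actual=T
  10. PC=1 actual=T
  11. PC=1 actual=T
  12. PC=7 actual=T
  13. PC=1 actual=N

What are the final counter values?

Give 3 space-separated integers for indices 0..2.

Ev 1: PC=7 idx=1 pred=T actual=T -> ctr[1]=3
Ev 2: PC=1 idx=1 pred=T actual=T -> ctr[1]=3
Ev 3: PC=1 idx=1 pred=T actual=T -> ctr[1]=3
Ev 4: PC=1 idx=1 pred=T actual=N -> ctr[1]=2
Ev 5: PC=7 idx=1 pred=T actual=N -> ctr[1]=1
Ev 6: PC=7 idx=1 pred=N actual=N -> ctr[1]=0
Ev 7: PC=1 idx=1 pred=N actual=N -> ctr[1]=0
Ev 8: PC=7 idx=1 pred=N actual=T -> ctr[1]=1
Ev 9: PC=1 idx=1 pred=N actual=T -> ctr[1]=2
Ev 10: PC=1 idx=1 pred=T actual=T -> ctr[1]=3
Ev 11: PC=1 idx=1 pred=T actual=T -> ctr[1]=3
Ev 12: PC=7 idx=1 pred=T actual=T -> ctr[1]=3
Ev 13: PC=1 idx=1 pred=T actual=N -> ctr[1]=2

Answer: 2 2 2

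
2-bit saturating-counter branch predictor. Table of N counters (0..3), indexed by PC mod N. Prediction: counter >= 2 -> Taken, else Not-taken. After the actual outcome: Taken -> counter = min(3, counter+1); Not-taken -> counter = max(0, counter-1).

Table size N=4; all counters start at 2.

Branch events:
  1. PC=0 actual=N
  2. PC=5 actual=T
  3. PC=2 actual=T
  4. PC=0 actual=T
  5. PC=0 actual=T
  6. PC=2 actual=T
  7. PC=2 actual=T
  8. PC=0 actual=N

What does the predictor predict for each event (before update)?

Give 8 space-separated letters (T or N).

Ev 1: PC=0 idx=0 pred=T actual=N -> ctr[0]=1
Ev 2: PC=5 idx=1 pred=T actual=T -> ctr[1]=3
Ev 3: PC=2 idx=2 pred=T actual=T -> ctr[2]=3
Ev 4: PC=0 idx=0 pred=N actual=T -> ctr[0]=2
Ev 5: PC=0 idx=0 pred=T actual=T -> ctr[0]=3
Ev 6: PC=2 idx=2 pred=T actual=T -> ctr[2]=3
Ev 7: PC=2 idx=2 pred=T actual=T -> ctr[2]=3
Ev 8: PC=0 idx=0 pred=T actual=N -> ctr[0]=2

Answer: T T T N T T T T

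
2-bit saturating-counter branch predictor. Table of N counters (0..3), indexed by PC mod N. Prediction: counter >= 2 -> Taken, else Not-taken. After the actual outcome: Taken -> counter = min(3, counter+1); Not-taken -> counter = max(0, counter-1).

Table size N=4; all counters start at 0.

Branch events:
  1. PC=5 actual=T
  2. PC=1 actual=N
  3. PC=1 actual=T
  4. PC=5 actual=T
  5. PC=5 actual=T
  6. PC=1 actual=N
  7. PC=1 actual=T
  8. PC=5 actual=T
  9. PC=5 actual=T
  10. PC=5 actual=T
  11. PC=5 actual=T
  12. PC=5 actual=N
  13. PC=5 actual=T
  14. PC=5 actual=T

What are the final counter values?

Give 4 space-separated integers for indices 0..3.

Ev 1: PC=5 idx=1 pred=N actual=T -> ctr[1]=1
Ev 2: PC=1 idx=1 pred=N actual=N -> ctr[1]=0
Ev 3: PC=1 idx=1 pred=N actual=T -> ctr[1]=1
Ev 4: PC=5 idx=1 pred=N actual=T -> ctr[1]=2
Ev 5: PC=5 idx=1 pred=T actual=T -> ctr[1]=3
Ev 6: PC=1 idx=1 pred=T actual=N -> ctr[1]=2
Ev 7: PC=1 idx=1 pred=T actual=T -> ctr[1]=3
Ev 8: PC=5 idx=1 pred=T actual=T -> ctr[1]=3
Ev 9: PC=5 idx=1 pred=T actual=T -> ctr[1]=3
Ev 10: PC=5 idx=1 pred=T actual=T -> ctr[1]=3
Ev 11: PC=5 idx=1 pred=T actual=T -> ctr[1]=3
Ev 12: PC=5 idx=1 pred=T actual=N -> ctr[1]=2
Ev 13: PC=5 idx=1 pred=T actual=T -> ctr[1]=3
Ev 14: PC=5 idx=1 pred=T actual=T -> ctr[1]=3

Answer: 0 3 0 0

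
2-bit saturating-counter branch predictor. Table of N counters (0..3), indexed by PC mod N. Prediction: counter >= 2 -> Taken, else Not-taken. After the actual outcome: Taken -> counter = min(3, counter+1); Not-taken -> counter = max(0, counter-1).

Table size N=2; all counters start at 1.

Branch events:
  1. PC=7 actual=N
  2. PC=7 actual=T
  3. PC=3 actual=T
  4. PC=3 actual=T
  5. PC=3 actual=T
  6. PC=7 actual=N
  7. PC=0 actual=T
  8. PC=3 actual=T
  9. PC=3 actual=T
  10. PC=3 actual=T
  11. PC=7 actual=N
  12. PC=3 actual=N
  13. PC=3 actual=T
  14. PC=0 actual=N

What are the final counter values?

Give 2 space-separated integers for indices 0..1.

Ev 1: PC=7 idx=1 pred=N actual=N -> ctr[1]=0
Ev 2: PC=7 idx=1 pred=N actual=T -> ctr[1]=1
Ev 3: PC=3 idx=1 pred=N actual=T -> ctr[1]=2
Ev 4: PC=3 idx=1 pred=T actual=T -> ctr[1]=3
Ev 5: PC=3 idx=1 pred=T actual=T -> ctr[1]=3
Ev 6: PC=7 idx=1 pred=T actual=N -> ctr[1]=2
Ev 7: PC=0 idx=0 pred=N actual=T -> ctr[0]=2
Ev 8: PC=3 idx=1 pred=T actual=T -> ctr[1]=3
Ev 9: PC=3 idx=1 pred=T actual=T -> ctr[1]=3
Ev 10: PC=3 idx=1 pred=T actual=T -> ctr[1]=3
Ev 11: PC=7 idx=1 pred=T actual=N -> ctr[1]=2
Ev 12: PC=3 idx=1 pred=T actual=N -> ctr[1]=1
Ev 13: PC=3 idx=1 pred=N actual=T -> ctr[1]=2
Ev 14: PC=0 idx=0 pred=T actual=N -> ctr[0]=1

Answer: 1 2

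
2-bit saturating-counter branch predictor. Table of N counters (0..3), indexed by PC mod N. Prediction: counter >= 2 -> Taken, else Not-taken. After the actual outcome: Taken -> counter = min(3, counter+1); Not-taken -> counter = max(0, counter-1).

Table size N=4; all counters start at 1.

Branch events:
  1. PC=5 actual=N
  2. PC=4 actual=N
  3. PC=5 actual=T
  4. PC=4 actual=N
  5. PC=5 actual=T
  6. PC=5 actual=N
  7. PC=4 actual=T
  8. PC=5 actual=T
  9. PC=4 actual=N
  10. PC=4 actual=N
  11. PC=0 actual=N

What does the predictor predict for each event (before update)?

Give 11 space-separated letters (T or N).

Ev 1: PC=5 idx=1 pred=N actual=N -> ctr[1]=0
Ev 2: PC=4 idx=0 pred=N actual=N -> ctr[0]=0
Ev 3: PC=5 idx=1 pred=N actual=T -> ctr[1]=1
Ev 4: PC=4 idx=0 pred=N actual=N -> ctr[0]=0
Ev 5: PC=5 idx=1 pred=N actual=T -> ctr[1]=2
Ev 6: PC=5 idx=1 pred=T actual=N -> ctr[1]=1
Ev 7: PC=4 idx=0 pred=N actual=T -> ctr[0]=1
Ev 8: PC=5 idx=1 pred=N actual=T -> ctr[1]=2
Ev 9: PC=4 idx=0 pred=N actual=N -> ctr[0]=0
Ev 10: PC=4 idx=0 pred=N actual=N -> ctr[0]=0
Ev 11: PC=0 idx=0 pred=N actual=N -> ctr[0]=0

Answer: N N N N N T N N N N N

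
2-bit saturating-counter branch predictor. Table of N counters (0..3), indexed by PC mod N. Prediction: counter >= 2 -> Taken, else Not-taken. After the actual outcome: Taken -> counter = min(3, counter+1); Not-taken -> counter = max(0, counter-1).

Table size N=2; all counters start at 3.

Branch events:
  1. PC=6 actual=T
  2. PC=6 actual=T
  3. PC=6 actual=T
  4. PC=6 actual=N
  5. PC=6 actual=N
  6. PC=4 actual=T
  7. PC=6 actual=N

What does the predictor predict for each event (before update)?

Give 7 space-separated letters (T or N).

Answer: T T T T T N T

Derivation:
Ev 1: PC=6 idx=0 pred=T actual=T -> ctr[0]=3
Ev 2: PC=6 idx=0 pred=T actual=T -> ctr[0]=3
Ev 3: PC=6 idx=0 pred=T actual=T -> ctr[0]=3
Ev 4: PC=6 idx=0 pred=T actual=N -> ctr[0]=2
Ev 5: PC=6 idx=0 pred=T actual=N -> ctr[0]=1
Ev 6: PC=4 idx=0 pred=N actual=T -> ctr[0]=2
Ev 7: PC=6 idx=0 pred=T actual=N -> ctr[0]=1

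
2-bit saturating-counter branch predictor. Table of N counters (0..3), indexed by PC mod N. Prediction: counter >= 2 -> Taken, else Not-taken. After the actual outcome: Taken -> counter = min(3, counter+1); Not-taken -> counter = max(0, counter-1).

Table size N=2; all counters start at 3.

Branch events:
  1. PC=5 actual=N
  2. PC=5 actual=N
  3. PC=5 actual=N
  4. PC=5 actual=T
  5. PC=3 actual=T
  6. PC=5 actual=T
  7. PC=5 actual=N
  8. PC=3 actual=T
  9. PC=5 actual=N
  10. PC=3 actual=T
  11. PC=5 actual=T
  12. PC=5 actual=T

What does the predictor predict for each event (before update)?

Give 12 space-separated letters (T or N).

Answer: T T N N N T T T T T T T

Derivation:
Ev 1: PC=5 idx=1 pred=T actual=N -> ctr[1]=2
Ev 2: PC=5 idx=1 pred=T actual=N -> ctr[1]=1
Ev 3: PC=5 idx=1 pred=N actual=N -> ctr[1]=0
Ev 4: PC=5 idx=1 pred=N actual=T -> ctr[1]=1
Ev 5: PC=3 idx=1 pred=N actual=T -> ctr[1]=2
Ev 6: PC=5 idx=1 pred=T actual=T -> ctr[1]=3
Ev 7: PC=5 idx=1 pred=T actual=N -> ctr[1]=2
Ev 8: PC=3 idx=1 pred=T actual=T -> ctr[1]=3
Ev 9: PC=5 idx=1 pred=T actual=N -> ctr[1]=2
Ev 10: PC=3 idx=1 pred=T actual=T -> ctr[1]=3
Ev 11: PC=5 idx=1 pred=T actual=T -> ctr[1]=3
Ev 12: PC=5 idx=1 pred=T actual=T -> ctr[1]=3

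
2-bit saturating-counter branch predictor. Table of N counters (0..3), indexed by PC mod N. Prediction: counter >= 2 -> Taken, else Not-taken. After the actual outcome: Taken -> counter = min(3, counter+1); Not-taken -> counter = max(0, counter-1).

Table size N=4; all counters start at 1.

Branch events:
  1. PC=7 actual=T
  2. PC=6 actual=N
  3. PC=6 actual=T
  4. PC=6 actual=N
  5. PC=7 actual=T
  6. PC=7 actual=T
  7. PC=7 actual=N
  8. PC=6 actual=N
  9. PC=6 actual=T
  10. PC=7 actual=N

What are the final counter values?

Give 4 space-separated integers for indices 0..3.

Ev 1: PC=7 idx=3 pred=N actual=T -> ctr[3]=2
Ev 2: PC=6 idx=2 pred=N actual=N -> ctr[2]=0
Ev 3: PC=6 idx=2 pred=N actual=T -> ctr[2]=1
Ev 4: PC=6 idx=2 pred=N actual=N -> ctr[2]=0
Ev 5: PC=7 idx=3 pred=T actual=T -> ctr[3]=3
Ev 6: PC=7 idx=3 pred=T actual=T -> ctr[3]=3
Ev 7: PC=7 idx=3 pred=T actual=N -> ctr[3]=2
Ev 8: PC=6 idx=2 pred=N actual=N -> ctr[2]=0
Ev 9: PC=6 idx=2 pred=N actual=T -> ctr[2]=1
Ev 10: PC=7 idx=3 pred=T actual=N -> ctr[3]=1

Answer: 1 1 1 1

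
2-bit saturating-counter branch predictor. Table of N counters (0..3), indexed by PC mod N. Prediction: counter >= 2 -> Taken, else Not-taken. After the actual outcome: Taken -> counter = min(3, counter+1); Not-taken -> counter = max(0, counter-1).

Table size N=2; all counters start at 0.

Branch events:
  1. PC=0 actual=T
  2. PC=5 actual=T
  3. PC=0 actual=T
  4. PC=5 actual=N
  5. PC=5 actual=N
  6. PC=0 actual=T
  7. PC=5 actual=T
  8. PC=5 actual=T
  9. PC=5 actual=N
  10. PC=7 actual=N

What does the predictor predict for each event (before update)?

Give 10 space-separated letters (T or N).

Ev 1: PC=0 idx=0 pred=N actual=T -> ctr[0]=1
Ev 2: PC=5 idx=1 pred=N actual=T -> ctr[1]=1
Ev 3: PC=0 idx=0 pred=N actual=T -> ctr[0]=2
Ev 4: PC=5 idx=1 pred=N actual=N -> ctr[1]=0
Ev 5: PC=5 idx=1 pred=N actual=N -> ctr[1]=0
Ev 6: PC=0 idx=0 pred=T actual=T -> ctr[0]=3
Ev 7: PC=5 idx=1 pred=N actual=T -> ctr[1]=1
Ev 8: PC=5 idx=1 pred=N actual=T -> ctr[1]=2
Ev 9: PC=5 idx=1 pred=T actual=N -> ctr[1]=1
Ev 10: PC=7 idx=1 pred=N actual=N -> ctr[1]=0

Answer: N N N N N T N N T N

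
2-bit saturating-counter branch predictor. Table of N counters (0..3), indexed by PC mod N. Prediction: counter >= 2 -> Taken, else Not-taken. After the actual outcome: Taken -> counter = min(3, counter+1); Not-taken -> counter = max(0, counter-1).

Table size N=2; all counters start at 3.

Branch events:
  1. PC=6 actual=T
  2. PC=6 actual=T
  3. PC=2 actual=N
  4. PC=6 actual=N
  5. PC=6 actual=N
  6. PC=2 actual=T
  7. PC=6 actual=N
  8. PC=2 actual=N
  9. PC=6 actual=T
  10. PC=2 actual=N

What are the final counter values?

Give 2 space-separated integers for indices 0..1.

Ev 1: PC=6 idx=0 pred=T actual=T -> ctr[0]=3
Ev 2: PC=6 idx=0 pred=T actual=T -> ctr[0]=3
Ev 3: PC=2 idx=0 pred=T actual=N -> ctr[0]=2
Ev 4: PC=6 idx=0 pred=T actual=N -> ctr[0]=1
Ev 5: PC=6 idx=0 pred=N actual=N -> ctr[0]=0
Ev 6: PC=2 idx=0 pred=N actual=T -> ctr[0]=1
Ev 7: PC=6 idx=0 pred=N actual=N -> ctr[0]=0
Ev 8: PC=2 idx=0 pred=N actual=N -> ctr[0]=0
Ev 9: PC=6 idx=0 pred=N actual=T -> ctr[0]=1
Ev 10: PC=2 idx=0 pred=N actual=N -> ctr[0]=0

Answer: 0 3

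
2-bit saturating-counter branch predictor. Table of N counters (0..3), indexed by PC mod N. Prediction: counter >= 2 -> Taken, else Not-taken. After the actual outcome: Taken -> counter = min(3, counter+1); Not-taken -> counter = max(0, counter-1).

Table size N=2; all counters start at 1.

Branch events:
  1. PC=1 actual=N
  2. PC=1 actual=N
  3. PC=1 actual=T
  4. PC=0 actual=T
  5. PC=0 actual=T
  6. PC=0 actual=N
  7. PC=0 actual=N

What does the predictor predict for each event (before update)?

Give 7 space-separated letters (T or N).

Ev 1: PC=1 idx=1 pred=N actual=N -> ctr[1]=0
Ev 2: PC=1 idx=1 pred=N actual=N -> ctr[1]=0
Ev 3: PC=1 idx=1 pred=N actual=T -> ctr[1]=1
Ev 4: PC=0 idx=0 pred=N actual=T -> ctr[0]=2
Ev 5: PC=0 idx=0 pred=T actual=T -> ctr[0]=3
Ev 6: PC=0 idx=0 pred=T actual=N -> ctr[0]=2
Ev 7: PC=0 idx=0 pred=T actual=N -> ctr[0]=1

Answer: N N N N T T T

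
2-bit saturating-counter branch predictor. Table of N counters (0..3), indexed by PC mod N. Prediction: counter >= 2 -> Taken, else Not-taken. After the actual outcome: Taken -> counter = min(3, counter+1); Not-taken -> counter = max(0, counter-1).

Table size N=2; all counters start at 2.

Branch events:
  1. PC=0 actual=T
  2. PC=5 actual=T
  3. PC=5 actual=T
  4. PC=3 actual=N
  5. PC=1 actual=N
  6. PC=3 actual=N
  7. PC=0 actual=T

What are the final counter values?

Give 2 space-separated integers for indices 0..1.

Ev 1: PC=0 idx=0 pred=T actual=T -> ctr[0]=3
Ev 2: PC=5 idx=1 pred=T actual=T -> ctr[1]=3
Ev 3: PC=5 idx=1 pred=T actual=T -> ctr[1]=3
Ev 4: PC=3 idx=1 pred=T actual=N -> ctr[1]=2
Ev 5: PC=1 idx=1 pred=T actual=N -> ctr[1]=1
Ev 6: PC=3 idx=1 pred=N actual=N -> ctr[1]=0
Ev 7: PC=0 idx=0 pred=T actual=T -> ctr[0]=3

Answer: 3 0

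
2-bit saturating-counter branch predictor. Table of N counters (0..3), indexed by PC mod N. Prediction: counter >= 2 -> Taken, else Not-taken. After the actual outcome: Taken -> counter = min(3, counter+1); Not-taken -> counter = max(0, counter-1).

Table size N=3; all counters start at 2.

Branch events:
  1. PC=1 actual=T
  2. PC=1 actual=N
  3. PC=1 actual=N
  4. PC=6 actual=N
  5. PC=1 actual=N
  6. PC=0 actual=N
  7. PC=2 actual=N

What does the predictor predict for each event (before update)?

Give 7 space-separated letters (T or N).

Answer: T T T T N N T

Derivation:
Ev 1: PC=1 idx=1 pred=T actual=T -> ctr[1]=3
Ev 2: PC=1 idx=1 pred=T actual=N -> ctr[1]=2
Ev 3: PC=1 idx=1 pred=T actual=N -> ctr[1]=1
Ev 4: PC=6 idx=0 pred=T actual=N -> ctr[0]=1
Ev 5: PC=1 idx=1 pred=N actual=N -> ctr[1]=0
Ev 6: PC=0 idx=0 pred=N actual=N -> ctr[0]=0
Ev 7: PC=2 idx=2 pred=T actual=N -> ctr[2]=1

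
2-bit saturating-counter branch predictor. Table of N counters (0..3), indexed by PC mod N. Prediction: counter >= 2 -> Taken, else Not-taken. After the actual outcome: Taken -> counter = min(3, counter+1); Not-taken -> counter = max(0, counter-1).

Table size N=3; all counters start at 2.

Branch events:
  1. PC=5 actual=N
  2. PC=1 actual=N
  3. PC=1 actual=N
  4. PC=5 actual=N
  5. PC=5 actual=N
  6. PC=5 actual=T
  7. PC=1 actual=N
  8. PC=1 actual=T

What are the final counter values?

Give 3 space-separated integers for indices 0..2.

Ev 1: PC=5 idx=2 pred=T actual=N -> ctr[2]=1
Ev 2: PC=1 idx=1 pred=T actual=N -> ctr[1]=1
Ev 3: PC=1 idx=1 pred=N actual=N -> ctr[1]=0
Ev 4: PC=5 idx=2 pred=N actual=N -> ctr[2]=0
Ev 5: PC=5 idx=2 pred=N actual=N -> ctr[2]=0
Ev 6: PC=5 idx=2 pred=N actual=T -> ctr[2]=1
Ev 7: PC=1 idx=1 pred=N actual=N -> ctr[1]=0
Ev 8: PC=1 idx=1 pred=N actual=T -> ctr[1]=1

Answer: 2 1 1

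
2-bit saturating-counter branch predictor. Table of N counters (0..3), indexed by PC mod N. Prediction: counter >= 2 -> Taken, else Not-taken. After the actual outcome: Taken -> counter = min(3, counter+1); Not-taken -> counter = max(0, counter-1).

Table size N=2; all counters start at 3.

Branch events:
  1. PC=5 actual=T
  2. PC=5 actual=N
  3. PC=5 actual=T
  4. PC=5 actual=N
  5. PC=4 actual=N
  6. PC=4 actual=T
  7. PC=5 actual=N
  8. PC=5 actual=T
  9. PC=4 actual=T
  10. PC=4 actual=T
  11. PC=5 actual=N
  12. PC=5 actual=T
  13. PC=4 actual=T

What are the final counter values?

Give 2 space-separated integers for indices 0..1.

Ev 1: PC=5 idx=1 pred=T actual=T -> ctr[1]=3
Ev 2: PC=5 idx=1 pred=T actual=N -> ctr[1]=2
Ev 3: PC=5 idx=1 pred=T actual=T -> ctr[1]=3
Ev 4: PC=5 idx=1 pred=T actual=N -> ctr[1]=2
Ev 5: PC=4 idx=0 pred=T actual=N -> ctr[0]=2
Ev 6: PC=4 idx=0 pred=T actual=T -> ctr[0]=3
Ev 7: PC=5 idx=1 pred=T actual=N -> ctr[1]=1
Ev 8: PC=5 idx=1 pred=N actual=T -> ctr[1]=2
Ev 9: PC=4 idx=0 pred=T actual=T -> ctr[0]=3
Ev 10: PC=4 idx=0 pred=T actual=T -> ctr[0]=3
Ev 11: PC=5 idx=1 pred=T actual=N -> ctr[1]=1
Ev 12: PC=5 idx=1 pred=N actual=T -> ctr[1]=2
Ev 13: PC=4 idx=0 pred=T actual=T -> ctr[0]=3

Answer: 3 2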